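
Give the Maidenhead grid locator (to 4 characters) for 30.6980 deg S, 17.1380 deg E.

JF89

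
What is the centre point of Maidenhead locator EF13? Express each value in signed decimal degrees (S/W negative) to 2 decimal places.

Field E=4, F=5: +4·20° lon, +5·10° lat → SW at lon -100°, lat -40°.
Square 1, 3: +1·2° lon, +3·1° lat → SW at lon -98°, lat -37°.
Cell spans 2° lon × 1° lat. Centre is SW corner plus half of each.
latitude -36.50, longitude -97.00.

-36.50, -97.00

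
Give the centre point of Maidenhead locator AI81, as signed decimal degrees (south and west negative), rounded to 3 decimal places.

-8.500, -163.000

Field A=0, I=8: +0·20° lon, +8·10° lat → SW at lon -180°, lat -10°.
Square 8, 1: +8·2° lon, +1·1° lat → SW at lon -164°, lat -9°.
Cell spans 2° lon × 1° lat. Centre is SW corner plus half of each.
latitude -8.500, longitude -163.000.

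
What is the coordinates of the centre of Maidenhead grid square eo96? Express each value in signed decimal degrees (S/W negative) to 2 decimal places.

Field E=4, O=14: +4·20° lon, +14·10° lat → SW at lon -100°, lat 50°.
Square 9, 6: +9·2° lon, +6·1° lat → SW at lon -82°, lat 56°.
Cell spans 2° lon × 1° lat. Centre is SW corner plus half of each.
latitude 56.50, longitude -81.00.

56.50, -81.00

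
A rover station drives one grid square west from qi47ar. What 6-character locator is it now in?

Longitude subsquare a = 0; −1 → -1, wraps to 23 = x, carry into square.
Longitude square 4; −1 → 3.
The latitude characters are unchanged.

QI37xr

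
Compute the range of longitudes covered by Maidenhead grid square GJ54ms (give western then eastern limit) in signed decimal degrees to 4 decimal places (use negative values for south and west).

Field G=6, J=9: +6·20° lon, +9·10° lat → SW at lon -60°, lat 0°.
Square 5, 4: +5·2° lon, +4·1° lat → SW at lon -50°, lat 4°.
Subsquare m=12, s=18: +12·0.0833333° lon, +18·0.0416667° lat → SW at lon -49°, lat 4.75°.
Cell spans 0.0833333° lon × 0.0416667° lat.
west -49.0000, east -48.9167.

-49.0000, -48.9167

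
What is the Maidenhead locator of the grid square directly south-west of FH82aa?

FH71xx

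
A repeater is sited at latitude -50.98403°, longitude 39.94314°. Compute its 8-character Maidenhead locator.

Shift to the Maidenhead origin (180°W, 90°S): lon 219.94314, lat 39.01597.
Field: 219.94314/20 → 10 → K, 39.01597/10 → 3 → D; chars KD.
Square: 19.94314/2 → 9, 9.01597/1 → 9; chars 99.
Subsquare: 1.94314/0.0833333 → 23 → x, 0.01597/0.0416667 → 0 → a; chars xa.
Extended square: 0.02647/0.00833333 → 3, 0.01597/0.00416667 → 3; chars 33.

KD99xa33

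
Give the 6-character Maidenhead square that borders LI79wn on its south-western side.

LI79vm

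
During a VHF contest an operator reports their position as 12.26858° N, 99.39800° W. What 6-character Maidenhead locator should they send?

EK02hg

Shift to the Maidenhead origin (180°W, 90°S): lon 80.6020, lat 102.2686.
Field: lon ⌊80.6020/20⌋ = 4 → E; lat ⌊102.2686/10⌋ = 10 → K.
Square: lon ⌊0.6020/2⌋ = 0; lat ⌊2.2686/1⌋ = 2.
Subsquare: lon ⌊0.6020/0.0833333⌋ = 7 → h; lat ⌊0.2686/0.0416667⌋ = 6 → g.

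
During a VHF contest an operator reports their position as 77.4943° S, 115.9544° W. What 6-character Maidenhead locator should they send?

DB22am

Shift to the Maidenhead origin (180°W, 90°S): lon 64.0456, lat 12.5057.
Field (20°×10°, letters A–R): 64.0456/20 → 3 → D, 12.5057/10 → 1 → B; chars DB.
Square (2°×1°, digits 0–9): 4.0456/2 → 2, 2.5057/1 → 2; chars 22.
Subsquare (5′×2.5′, letters a–x): 0.0456/0.0833333 → 0 → a, 0.5057/0.0416667 → 12 → m; chars am.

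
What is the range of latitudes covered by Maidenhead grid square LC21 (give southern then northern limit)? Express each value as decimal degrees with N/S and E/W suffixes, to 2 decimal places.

69.00° S, 68.00° S

Field L=11, C=2: +11·20° lon, +2·10° lat → SW at lon 40°, lat -70°.
Square 2, 1: +2·2° lon, +1·1° lat → SW at lon 44°, lat -69°.
Cell spans 2° lon × 1° lat.
south 69.00° S, north 68.00° S.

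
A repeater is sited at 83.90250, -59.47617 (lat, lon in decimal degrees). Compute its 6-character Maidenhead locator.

GR03gv

Add 180° to longitude and 90° to latitude: 120.5238, 173.9025.
Field: lon ⌊120.5238/20⌋ = 6 → G; lat ⌊173.9025/10⌋ = 17 → R.
Square: lon ⌊0.5238/2⌋ = 0; lat ⌊3.9025/1⌋ = 3.
Subsquare: lon ⌊0.5238/0.0833333⌋ = 6 → g; lat ⌊0.9025/0.0416667⌋ = 21 → v.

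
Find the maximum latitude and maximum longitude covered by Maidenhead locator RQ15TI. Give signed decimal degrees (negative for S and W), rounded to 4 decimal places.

Field R=17, Q=16: +17·20° lon, +16·10° lat → SW at lon 160°, lat 70°.
Square 1, 5: +1·2° lon, +5·1° lat → SW at lon 162°, lat 75°.
Subsquare t=19, i=8: +19·0.0833333° lon, +8·0.0416667° lat → SW at lon 163.583°, lat 75.3333°.
Cell spans 0.0833333° lon × 0.0416667° lat. NE corner is SW corner plus one full cell.
latitude 75.3750, longitude 163.6667.

75.3750, 163.6667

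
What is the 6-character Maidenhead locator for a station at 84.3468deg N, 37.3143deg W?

HR14ii

Add 180° to longitude and 90° to latitude: 142.6857, 174.3468.
Field: lon ⌊142.6857/20⌋ = 7 → H; lat ⌊174.3468/10⌋ = 17 → R.
Square: lon ⌊2.6857/2⌋ = 1; lat ⌊4.3468/1⌋ = 4.
Subsquare: lon ⌊0.6857/0.0833333⌋ = 8 → i; lat ⌊0.3468/0.0416667⌋ = 8 → i.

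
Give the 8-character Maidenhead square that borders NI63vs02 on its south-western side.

NI63us91

Longitude extended square 0; −1 → -1, wraps to 9, carry into subsquare.
Longitude subsquare v = 21; −1 → 20 = u.
Latitude extended square 2; −1 → 1.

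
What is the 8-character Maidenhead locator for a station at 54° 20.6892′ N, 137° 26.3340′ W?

CO14gi72

Offset from 180°W / 90°S: lon 42.56110°, lat 144.34482°.
Field: 42.56110/20 → 2 → C, 144.34482/10 → 14 → O; chars CO.
Square: 2.56110/2 → 1, 4.34482/1 → 4; chars 14.
Subsquare: 0.56110/0.0833333 → 6 → g, 0.34482/0.0416667 → 8 → i; chars gi.
Extended square: 0.06110/0.00833333 → 7, 0.01149/0.00416667 → 2; chars 72.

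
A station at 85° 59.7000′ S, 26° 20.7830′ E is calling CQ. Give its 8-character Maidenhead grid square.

KA34ea11

Shift to the Maidenhead origin (180°W, 90°S): lon 206.34638, lat 4.00500.
Field: lon ⌊206.34638/20⌋ = 10 → K; lat ⌊4.00500/10⌋ = 0 → A.
Square: lon ⌊6.34638/2⌋ = 3; lat ⌊4.00500/1⌋ = 4.
Subsquare: lon ⌊0.34638/0.0833333⌋ = 4 → e; lat ⌊0.00500/0.0416667⌋ = 0 → a.
Extended square: lon ⌊0.01305/0.00833333⌋ = 1; lat ⌊0.00500/0.00416667⌋ = 1.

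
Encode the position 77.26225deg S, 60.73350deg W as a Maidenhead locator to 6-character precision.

FB92pr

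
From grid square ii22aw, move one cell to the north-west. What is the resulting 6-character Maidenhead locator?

Longitude subsquare a = 0; −1 → -1, wraps to 23 = x, carry into square.
Longitude square 2; −1 → 1.
Latitude subsquare w = 22; +1 → 23 = x.

II12xx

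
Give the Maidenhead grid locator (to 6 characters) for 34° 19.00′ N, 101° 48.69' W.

DM94ch

Shift to the Maidenhead origin (180°W, 90°S): lon 78.1885, lat 124.3167.
Field: lon ⌊78.1885/20⌋ = 3 → D; lat ⌊124.3167/10⌋ = 12 → M.
Square: lon ⌊18.1885/2⌋ = 9; lat ⌊4.3167/1⌋ = 4.
Subsquare: lon ⌊0.1885/0.0833333⌋ = 2 → c; lat ⌊0.3167/0.0416667⌋ = 7 → h.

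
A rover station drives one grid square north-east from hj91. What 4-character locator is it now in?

IJ02

Longitude square 9; +1 → 10, wraps to 0, carry into field.
Longitude field H = 7; +1 → 8 = I.
Latitude square 1; +1 → 2.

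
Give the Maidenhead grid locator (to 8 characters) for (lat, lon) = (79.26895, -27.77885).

HQ69cg64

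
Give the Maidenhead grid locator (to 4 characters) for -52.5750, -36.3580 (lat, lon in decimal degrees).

HD17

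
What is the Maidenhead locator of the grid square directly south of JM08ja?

JM07jx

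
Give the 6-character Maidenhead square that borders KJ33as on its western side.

KJ23xs

Longitude subsquare a = 0; −1 → -1, wraps to 23 = x, carry into square.
Longitude square 3; −1 → 2.
The latitude characters are unchanged.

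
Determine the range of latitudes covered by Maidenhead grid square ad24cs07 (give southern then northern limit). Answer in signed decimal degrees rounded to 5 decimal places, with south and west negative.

-55.22083, -55.21667

Field A=0, D=3: +0·20° lon, +3·10° lat → SW at lon -180°, lat -60°.
Square 2, 4: +2·2° lon, +4·1° lat → SW at lon -176°, lat -56°.
Subsquare c=2, s=18: +2·0.0833333° lon, +18·0.0416667° lat → SW at lon -175.833°, lat -55.25°.
Extended square 0, 7: +0·0.00833333° lon, +7·0.00416667° lat → SW at lon -175.833°, lat -55.2208°.
Cell spans 0.00833333° lon × 0.00416667° lat.
south -55.22083, north -55.21667.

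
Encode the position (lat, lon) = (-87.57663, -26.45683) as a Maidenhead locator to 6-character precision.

HA62sk

Shift to the Maidenhead origin (180°W, 90°S): lon 153.5432, lat 2.4234.
Field: 153.5432/20 → 7 → H, 2.4234/10 → 0 → A; chars HA.
Square: 13.5432/2 → 6, 2.4234/1 → 2; chars 62.
Subsquare: 1.5432/0.0833333 → 18 → s, 0.4234/0.0416667 → 10 → k; chars sk.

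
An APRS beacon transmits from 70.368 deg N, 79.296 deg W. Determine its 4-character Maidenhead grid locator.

FQ00

Add 180° to longitude and 90° to latitude: 100.70, 160.37.
Field: 100.70/20 → 5 → F, 160.37/10 → 16 → Q; chars FQ.
Square: 0.70/2 → 0, 0.37/1 → 0; chars 00.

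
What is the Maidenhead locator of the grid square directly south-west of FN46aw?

FN36xv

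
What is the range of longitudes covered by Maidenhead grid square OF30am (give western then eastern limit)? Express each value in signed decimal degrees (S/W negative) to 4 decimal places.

106.0000, 106.0833

Field O=14, F=5: +14·20° lon, +5·10° lat → SW at lon 100°, lat -40°.
Square 3, 0: +3·2° lon, +0·1° lat → SW at lon 106°, lat -40°.
Subsquare a=0, m=12: +0·0.0833333° lon, +12·0.0416667° lat → SW at lon 106°, lat -39.5°.
Cell spans 0.0833333° lon × 0.0416667° lat.
west 106.0000, east 106.0833.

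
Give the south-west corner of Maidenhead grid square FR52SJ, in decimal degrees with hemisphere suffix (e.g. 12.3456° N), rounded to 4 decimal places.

82.3750° N, 68.5000° W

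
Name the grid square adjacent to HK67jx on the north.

Latitude subsquare x = 23; +1 → 24, wraps to 0 = a, carry into square.
Latitude square 7; +1 → 8.
The longitude characters are unchanged.

HK68ja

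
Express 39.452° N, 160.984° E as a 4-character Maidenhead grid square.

RM09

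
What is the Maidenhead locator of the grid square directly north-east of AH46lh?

AH46mi

Longitude subsquare l = 11; +1 → 12 = m.
Latitude subsquare h = 7; +1 → 8 = i.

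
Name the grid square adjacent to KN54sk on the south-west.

Longitude subsquare s = 18; −1 → 17 = r.
Latitude subsquare k = 10; −1 → 9 = j.

KN54rj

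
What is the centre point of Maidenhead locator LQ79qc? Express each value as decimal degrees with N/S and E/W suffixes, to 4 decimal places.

Field L=11, Q=16: +11·20° lon, +16·10° lat → SW at lon 40°, lat 70°.
Square 7, 9: +7·2° lon, +9·1° lat → SW at lon 54°, lat 79°.
Subsquare q=16, c=2: +16·0.0833333° lon, +2·0.0416667° lat → SW at lon 55.3333°, lat 79.0833°.
Cell spans 0.0833333° lon × 0.0416667° lat. Centre is SW corner plus half of each.
latitude 79.1042° N, longitude 55.3750° E.

79.1042° N, 55.3750° E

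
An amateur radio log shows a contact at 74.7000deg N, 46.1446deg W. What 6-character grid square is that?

GQ64wq

Shift to the Maidenhead origin (180°W, 90°S): lon 133.8554, lat 164.7000.
Field: 133.8554/20 → 6 → G, 164.7000/10 → 16 → Q; chars GQ.
Square: 13.8554/2 → 6, 4.7000/1 → 4; chars 64.
Subsquare: 1.8554/0.0833333 → 22 → w, 0.7000/0.0416667 → 16 → q; chars wq.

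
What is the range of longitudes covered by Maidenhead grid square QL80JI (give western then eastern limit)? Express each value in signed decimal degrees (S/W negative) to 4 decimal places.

Field Q=16, L=11: +16·20° lon, +11·10° lat → SW at lon 140°, lat 20°.
Square 8, 0: +8·2° lon, +0·1° lat → SW at lon 156°, lat 20°.
Subsquare j=9, i=8: +9·0.0833333° lon, +8·0.0416667° lat → SW at lon 156.75°, lat 20.3333°.
Cell spans 0.0833333° lon × 0.0416667° lat.
west 156.7500, east 156.8333.

156.7500, 156.8333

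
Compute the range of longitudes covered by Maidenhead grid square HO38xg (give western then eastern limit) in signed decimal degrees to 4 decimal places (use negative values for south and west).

-32.0833, -32.0000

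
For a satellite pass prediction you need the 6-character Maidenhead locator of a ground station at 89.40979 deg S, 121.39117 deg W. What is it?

Offset from 180°W / 90°S: lon 58.6088°, lat 0.5902°.
Field: 58.6088/20 → 2 → C, 0.5902/10 → 0 → A; chars CA.
Square: 18.6088/2 → 9, 0.5902/1 → 0; chars 90.
Subsquare: 0.6088/0.0833333 → 7 → h, 0.5902/0.0416667 → 14 → o; chars ho.

CA90ho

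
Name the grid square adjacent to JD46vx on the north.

JD47va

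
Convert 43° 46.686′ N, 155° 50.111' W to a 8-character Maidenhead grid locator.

Add 180° to longitude and 90° to latitude: 24.16482, 133.77810.
Field: lon ⌊24.16482/20⌋ = 1 → B; lat ⌊133.77810/10⌋ = 13 → N.
Square: lon ⌊4.16482/2⌋ = 2; lat ⌊3.77810/1⌋ = 3.
Subsquare: lon ⌊0.16482/0.0833333⌋ = 1 → b; lat ⌊0.77810/0.0416667⌋ = 18 → s.
Extended square: lon ⌊0.08148/0.00833333⌋ = 9; lat ⌊0.02810/0.00416667⌋ = 6.

BN23bs96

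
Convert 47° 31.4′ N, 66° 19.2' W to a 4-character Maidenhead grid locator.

Add 180° to longitude and 90° to latitude: 113.68, 137.52.
Field: lon ⌊113.68/20⌋ = 5 → F; lat ⌊137.52/10⌋ = 13 → N.
Square: lon ⌊13.68/2⌋ = 6; lat ⌊7.52/1⌋ = 7.

FN67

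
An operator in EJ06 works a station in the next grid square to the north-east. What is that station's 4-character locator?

EJ17

Longitude square 0; +1 → 1.
Latitude square 6; +1 → 7.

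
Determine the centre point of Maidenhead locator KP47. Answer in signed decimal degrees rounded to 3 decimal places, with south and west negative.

Field K=10, P=15: +10·20° lon, +15·10° lat → SW at lon 20°, lat 60°.
Square 4, 7: +4·2° lon, +7·1° lat → SW at lon 28°, lat 67°.
Cell spans 2° lon × 1° lat. Centre is SW corner plus half of each.
latitude 67.500, longitude 29.000.

67.500, 29.000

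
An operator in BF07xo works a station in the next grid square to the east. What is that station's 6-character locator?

BF17ao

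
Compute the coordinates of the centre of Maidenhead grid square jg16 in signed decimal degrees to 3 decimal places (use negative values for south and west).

Field J=9, G=6: +9·20° lon, +6·10° lat → SW at lon 0°, lat -30°.
Square 1, 6: +1·2° lon, +6·1° lat → SW at lon 2°, lat -24°.
Cell spans 2° lon × 1° lat. Centre is SW corner plus half of each.
latitude -23.500, longitude 3.000.

-23.500, 3.000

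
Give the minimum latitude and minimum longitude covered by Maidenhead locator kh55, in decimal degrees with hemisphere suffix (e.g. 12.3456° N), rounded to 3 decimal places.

15.000° S, 30.000° E

Field K=10, H=7: +10·20° lon, +7·10° lat → SW at lon 20°, lat -20°.
Square 5, 5: +5·2° lon, +5·1° lat → SW at lon 30°, lat -15°.
latitude 15.000° S, longitude 30.000° E.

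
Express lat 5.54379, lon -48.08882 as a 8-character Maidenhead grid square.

GJ55wn90

Add 180° to longitude and 90° to latitude: 131.91118, 95.54379.
Field (20°×10°, letters A–R): 131.91118/20 → 6 → G, 95.54379/10 → 9 → J; chars GJ.
Square (2°×1°, digits 0–9): 11.91118/2 → 5, 5.54379/1 → 5; chars 55.
Subsquare (5′×2.5′, letters a–x): 1.91118/0.0833333 → 22 → w, 0.54379/0.0416667 → 13 → n; chars wn.
Extended square (30″×15″, digits 0–9): 0.07785/0.00833333 → 9, 0.00212/0.00416667 → 0; chars 90.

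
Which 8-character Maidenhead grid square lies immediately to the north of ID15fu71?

ID15fu72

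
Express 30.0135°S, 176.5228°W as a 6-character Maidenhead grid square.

AF19rx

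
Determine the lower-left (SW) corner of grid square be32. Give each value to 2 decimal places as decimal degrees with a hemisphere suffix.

Field B=1, E=4: +1·20° lon, +4·10° lat → SW at lon -160°, lat -50°.
Square 3, 2: +3·2° lon, +2·1° lat → SW at lon -154°, lat -48°.
latitude 48.00° S, longitude 154.00° W.

48.00° S, 154.00° W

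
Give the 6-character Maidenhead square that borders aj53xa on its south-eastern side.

AJ62ax

Longitude subsquare x = 23; +1 → 24, wraps to 0 = a, carry into square.
Longitude square 5; +1 → 6.
Latitude subsquare a = 0; −1 → -1, wraps to 23 = x, carry into square.
Latitude square 3; −1 → 2.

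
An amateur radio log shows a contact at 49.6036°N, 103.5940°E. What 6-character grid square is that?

Add 180° to longitude and 90° to latitude: 283.5940, 139.6036.
Field: lon ⌊283.5940/20⌋ = 14 → O; lat ⌊139.6036/10⌋ = 13 → N.
Square: lon ⌊3.5940/2⌋ = 1; lat ⌊9.6036/1⌋ = 9.
Subsquare: lon ⌊1.5940/0.0833333⌋ = 19 → t; lat ⌊0.6036/0.0416667⌋ = 14 → o.

ON19to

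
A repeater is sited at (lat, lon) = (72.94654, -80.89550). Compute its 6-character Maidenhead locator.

EQ92nw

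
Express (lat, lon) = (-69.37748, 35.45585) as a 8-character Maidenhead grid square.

KC70ro49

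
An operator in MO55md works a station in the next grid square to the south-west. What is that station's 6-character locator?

MO55lc

Longitude subsquare m = 12; −1 → 11 = l.
Latitude subsquare d = 3; −1 → 2 = c.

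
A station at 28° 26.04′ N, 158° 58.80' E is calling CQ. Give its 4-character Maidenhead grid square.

QL98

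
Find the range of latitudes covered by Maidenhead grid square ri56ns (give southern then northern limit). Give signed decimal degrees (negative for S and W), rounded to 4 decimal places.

Field R=17, I=8: +17·20° lon, +8·10° lat → SW at lon 160°, lat -10°.
Square 5, 6: +5·2° lon, +6·1° lat → SW at lon 170°, lat -4°.
Subsquare n=13, s=18: +13·0.0833333° lon, +18·0.0416667° lat → SW at lon 171.083°, lat -3.25°.
Cell spans 0.0833333° lon × 0.0416667° lat.
south -3.2500, north -3.2083.

-3.2500, -3.2083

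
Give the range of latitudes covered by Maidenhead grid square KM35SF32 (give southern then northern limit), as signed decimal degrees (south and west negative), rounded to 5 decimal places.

35.21667, 35.22083

Field K=10, M=12: +10·20° lon, +12·10° lat → SW at lon 20°, lat 30°.
Square 3, 5: +3·2° lon, +5·1° lat → SW at lon 26°, lat 35°.
Subsquare s=18, f=5: +18·0.0833333° lon, +5·0.0416667° lat → SW at lon 27.5°, lat 35.2083°.
Extended square 3, 2: +3·0.00833333° lon, +2·0.00416667° lat → SW at lon 27.525°, lat 35.2167°.
Cell spans 0.00833333° lon × 0.00416667° lat.
south 35.21667, north 35.22083.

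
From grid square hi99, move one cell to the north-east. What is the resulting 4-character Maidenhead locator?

IJ00

Longitude square 9; +1 → 10, wraps to 0, carry into field.
Longitude field H = 7; +1 → 8 = I.
Latitude square 9; +1 → 10, wraps to 0, carry into field.
Latitude field I = 8; +1 → 9 = J.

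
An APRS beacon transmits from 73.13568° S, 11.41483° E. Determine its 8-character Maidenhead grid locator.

Offset from 180°W / 90°S: lon 191.41483°, lat 16.86432°.
Field: lon ⌊191.41483/20⌋ = 9 → J; lat ⌊16.86432/10⌋ = 1 → B.
Square: lon ⌊11.41483/2⌋ = 5; lat ⌊6.86432/1⌋ = 6.
Subsquare: lon ⌊1.41483/0.0833333⌋ = 16 → q; lat ⌊0.86432/0.0416667⌋ = 20 → u.
Extended square: lon ⌊0.08150/0.00833333⌋ = 9; lat ⌊0.03099/0.00416667⌋ = 7.

JB56qu97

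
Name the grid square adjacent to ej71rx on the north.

EJ72ra

Latitude subsquare x = 23; +1 → 24, wraps to 0 = a, carry into square.
Latitude square 1; +1 → 2.
The longitude characters are unchanged.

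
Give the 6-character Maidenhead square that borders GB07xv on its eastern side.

GB17av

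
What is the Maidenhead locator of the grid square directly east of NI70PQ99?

Longitude extended square 9; +1 → 10, wraps to 0, carry into subsquare.
Longitude subsquare p = 15; +1 → 16 = q.
The latitude characters are unchanged.

NI70qq09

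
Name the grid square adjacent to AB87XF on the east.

Longitude subsquare x = 23; +1 → 24, wraps to 0 = a, carry into square.
Longitude square 8; +1 → 9.
The latitude characters are unchanged.

AB97af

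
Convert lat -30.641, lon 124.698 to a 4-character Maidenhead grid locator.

Shift to the Maidenhead origin (180°W, 90°S): lon 304.70, lat 59.36.
Field: lon ⌊304.70/20⌋ = 15 → P; lat ⌊59.36/10⌋ = 5 → F.
Square: lon ⌊4.70/2⌋ = 2; lat ⌊9.36/1⌋ = 9.

PF29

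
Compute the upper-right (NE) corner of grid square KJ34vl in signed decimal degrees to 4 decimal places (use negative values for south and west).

4.5000, 27.8333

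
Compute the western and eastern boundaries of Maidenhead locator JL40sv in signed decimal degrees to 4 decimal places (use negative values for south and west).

Field J=9, L=11: +9·20° lon, +11·10° lat → SW at lon 0°, lat 20°.
Square 4, 0: +4·2° lon, +0·1° lat → SW at lon 8°, lat 20°.
Subsquare s=18, v=21: +18·0.0833333° lon, +21·0.0416667° lat → SW at lon 9.5°, lat 20.875°.
Cell spans 0.0833333° lon × 0.0416667° lat.
west 9.5000, east 9.5833.

9.5000, 9.5833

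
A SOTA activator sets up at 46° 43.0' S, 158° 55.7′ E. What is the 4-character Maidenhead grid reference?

Add 180° to longitude and 90° to latitude: 338.93, 43.28.
Field: lon ⌊338.93/20⌋ = 16 → Q; lat ⌊43.28/10⌋ = 4 → E.
Square: lon ⌊18.93/2⌋ = 9; lat ⌊3.28/1⌋ = 3.

QE93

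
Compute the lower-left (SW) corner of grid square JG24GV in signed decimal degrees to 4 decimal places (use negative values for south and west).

-25.1250, 4.5000

Field J=9, G=6: +9·20° lon, +6·10° lat → SW at lon 0°, lat -30°.
Square 2, 4: +2·2° lon, +4·1° lat → SW at lon 4°, lat -26°.
Subsquare g=6, v=21: +6·0.0833333° lon, +21·0.0416667° lat → SW at lon 4.5°, lat -25.125°.
latitude -25.1250, longitude 4.5000.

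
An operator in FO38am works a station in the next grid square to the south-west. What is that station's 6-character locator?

Longitude subsquare a = 0; −1 → -1, wraps to 23 = x, carry into square.
Longitude square 3; −1 → 2.
Latitude subsquare m = 12; −1 → 11 = l.

FO28xl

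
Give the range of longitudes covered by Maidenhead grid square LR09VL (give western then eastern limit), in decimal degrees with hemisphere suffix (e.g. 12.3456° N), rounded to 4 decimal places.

Field L=11, R=17: +11·20° lon, +17·10° lat → SW at lon 40°, lat 80°.
Square 0, 9: +0·2° lon, +9·1° lat → SW at lon 40°, lat 89°.
Subsquare v=21, l=11: +21·0.0833333° lon, +11·0.0416667° lat → SW at lon 41.75°, lat 89.4583°.
Cell spans 0.0833333° lon × 0.0416667° lat.
west 41.7500° E, east 41.8333° E.

41.7500° E, 41.8333° E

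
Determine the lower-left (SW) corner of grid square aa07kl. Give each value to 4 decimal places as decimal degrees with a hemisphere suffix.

82.5417° S, 179.1667° W

Field A=0, A=0: +0·20° lon, +0·10° lat → SW at lon -180°, lat -90°.
Square 0, 7: +0·2° lon, +7·1° lat → SW at lon -180°, lat -83°.
Subsquare k=10, l=11: +10·0.0833333° lon, +11·0.0416667° lat → SW at lon -179.167°, lat -82.5417°.
latitude 82.5417° S, longitude 179.1667° W.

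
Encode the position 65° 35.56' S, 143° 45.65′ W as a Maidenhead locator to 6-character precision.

BC84cj

Offset from 180°W / 90°S: lon 36.2392°, lat 24.4073°.
Field (20°×10°, letters A–R): 36.2392/20 → 1 → B, 24.4073/10 → 2 → C; chars BC.
Square (2°×1°, digits 0–9): 16.2392/2 → 8, 4.4073/1 → 4; chars 84.
Subsquare (5′×2.5′, letters a–x): 0.2392/0.0833333 → 2 → c, 0.4073/0.0416667 → 9 → j; chars cj.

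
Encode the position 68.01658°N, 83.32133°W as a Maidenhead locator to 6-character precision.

EP88ia

Add 180° to longitude and 90° to latitude: 96.6787, 158.0166.
Field: 96.6787/20 → 4 → E, 158.0166/10 → 15 → P; chars EP.
Square: 16.6787/2 → 8, 8.0166/1 → 8; chars 88.
Subsquare: 0.6787/0.0833333 → 8 → i, 0.0166/0.0416667 → 0 → a; chars ia.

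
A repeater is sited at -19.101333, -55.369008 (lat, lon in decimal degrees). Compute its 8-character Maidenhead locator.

GH20hv55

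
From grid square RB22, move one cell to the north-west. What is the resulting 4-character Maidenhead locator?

RB13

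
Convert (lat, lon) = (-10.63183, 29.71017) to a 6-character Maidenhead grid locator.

Shift to the Maidenhead origin (180°W, 90°S): lon 209.7102, lat 79.3682.
Field (20°×10°, letters A–R): 209.7102/20 → 10 → K, 79.3682/10 → 7 → H; chars KH.
Square (2°×1°, digits 0–9): 9.7102/2 → 4, 9.3682/1 → 9; chars 49.
Subsquare (5′×2.5′, letters a–x): 1.7102/0.0833333 → 20 → u, 0.3682/0.0416667 → 8 → i; chars ui.

KH49ui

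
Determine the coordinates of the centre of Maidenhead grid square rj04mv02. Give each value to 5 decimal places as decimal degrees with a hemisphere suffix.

Field R=17, J=9: +17·20° lon, +9·10° lat → SW at lon 160°, lat 0°.
Square 0, 4: +0·2° lon, +4·1° lat → SW at lon 160°, lat 4°.
Subsquare m=12, v=21: +12·0.0833333° lon, +21·0.0416667° lat → SW at lon 161°, lat 4.875°.
Extended square 0, 2: +0·0.00833333° lon, +2·0.00416667° lat → SW at lon 161°, lat 4.88333°.
Cell spans 0.00833333° lon × 0.00416667° lat. Centre is SW corner plus half of each.
latitude 4.88542° N, longitude 161.00417° E.

4.88542° N, 161.00417° E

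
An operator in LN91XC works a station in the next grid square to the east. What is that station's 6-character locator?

MN01ac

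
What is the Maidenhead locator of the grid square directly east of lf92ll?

LF92ml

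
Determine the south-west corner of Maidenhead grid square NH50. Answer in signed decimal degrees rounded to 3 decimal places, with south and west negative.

Field N=13, H=7: +13·20° lon, +7·10° lat → SW at lon 80°, lat -20°.
Square 5, 0: +5·2° lon, +0·1° lat → SW at lon 90°, lat -20°.
latitude -20.000, longitude 90.000.

-20.000, 90.000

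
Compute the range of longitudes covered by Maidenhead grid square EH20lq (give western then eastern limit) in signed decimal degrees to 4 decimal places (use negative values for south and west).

-95.0833, -95.0000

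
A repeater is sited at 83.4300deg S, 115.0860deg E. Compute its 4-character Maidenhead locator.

OA76

Shift to the Maidenhead origin (180°W, 90°S): lon 295.09, lat 6.57.
Field: 295.09/20 → 14 → O, 6.57/10 → 0 → A; chars OA.
Square: 15.09/2 → 7, 6.57/1 → 6; chars 76.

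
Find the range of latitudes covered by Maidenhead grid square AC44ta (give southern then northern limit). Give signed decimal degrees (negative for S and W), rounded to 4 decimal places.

Field A=0, C=2: +0·20° lon, +2·10° lat → SW at lon -180°, lat -70°.
Square 4, 4: +4·2° lon, +4·1° lat → SW at lon -172°, lat -66°.
Subsquare t=19, a=0: +19·0.0833333° lon, +0·0.0416667° lat → SW at lon -170.417°, lat -66°.
Cell spans 0.0833333° lon × 0.0416667° lat.
south -66.0000, north -65.9583.

-66.0000, -65.9583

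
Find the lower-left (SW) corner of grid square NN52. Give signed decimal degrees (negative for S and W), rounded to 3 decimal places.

42.000, 90.000

Field N=13, N=13: +13·20° lon, +13·10° lat → SW at lon 80°, lat 40°.
Square 5, 2: +5·2° lon, +2·1° lat → SW at lon 90°, lat 42°.
latitude 42.000, longitude 90.000.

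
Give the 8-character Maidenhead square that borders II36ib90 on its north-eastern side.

II36jb01

Longitude extended square 9; +1 → 10, wraps to 0, carry into subsquare.
Longitude subsquare i = 8; +1 → 9 = j.
Latitude extended square 0; +1 → 1.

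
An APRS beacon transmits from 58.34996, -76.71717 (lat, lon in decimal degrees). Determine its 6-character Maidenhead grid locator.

FO18pi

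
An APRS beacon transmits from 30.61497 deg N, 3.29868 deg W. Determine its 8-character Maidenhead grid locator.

Shift to the Maidenhead origin (180°W, 90°S): lon 176.70132, lat 120.61497.
Field: 176.70132/20 → 8 → I, 120.61497/10 → 12 → M; chars IM.
Square: 16.70132/2 → 8, 0.61497/1 → 0; chars 80.
Subsquare: 0.70132/0.0833333 → 8 → i, 0.61497/0.0416667 → 14 → o; chars io.
Extended square: 0.03465/0.00833333 → 4, 0.03164/0.00416667 → 7; chars 47.

IM80io47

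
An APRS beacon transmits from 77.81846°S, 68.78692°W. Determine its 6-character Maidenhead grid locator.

FB52oe

Shift to the Maidenhead origin (180°W, 90°S): lon 111.2131, lat 12.1815.
Field (20°×10°, letters A–R): 111.2131/20 → 5 → F, 12.1815/10 → 1 → B; chars FB.
Square (2°×1°, digits 0–9): 11.2131/2 → 5, 2.1815/1 → 2; chars 52.
Subsquare (5′×2.5′, letters a–x): 1.2131/0.0833333 → 14 → o, 0.1815/0.0416667 → 4 → e; chars oe.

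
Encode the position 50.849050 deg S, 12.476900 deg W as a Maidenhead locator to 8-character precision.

ID39sd26

Offset from 180°W / 90°S: lon 167.52310°, lat 39.15095°.
Field: 167.52310/20 → 8 → I, 39.15095/10 → 3 → D; chars ID.
Square: 7.52310/2 → 3, 9.15095/1 → 9; chars 39.
Subsquare: 1.52310/0.0833333 → 18 → s, 0.15095/0.0416667 → 3 → d; chars sd.
Extended square: 0.02310/0.00833333 → 2, 0.02595/0.00416667 → 6; chars 26.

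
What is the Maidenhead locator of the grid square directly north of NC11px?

NC12pa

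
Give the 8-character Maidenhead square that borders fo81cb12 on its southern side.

Latitude extended square 2; −1 → 1.
The longitude characters are unchanged.

FO81cb11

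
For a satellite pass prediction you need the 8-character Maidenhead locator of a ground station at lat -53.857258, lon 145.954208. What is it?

QD26xd44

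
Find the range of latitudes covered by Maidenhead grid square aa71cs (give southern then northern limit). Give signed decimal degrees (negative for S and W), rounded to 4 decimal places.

Field A=0, A=0: +0·20° lon, +0·10° lat → SW at lon -180°, lat -90°.
Square 7, 1: +7·2° lon, +1·1° lat → SW at lon -166°, lat -89°.
Subsquare c=2, s=18: +2·0.0833333° lon, +18·0.0416667° lat → SW at lon -165.833°, lat -88.25°.
Cell spans 0.0833333° lon × 0.0416667° lat.
south -88.2500, north -88.2083.

-88.2500, -88.2083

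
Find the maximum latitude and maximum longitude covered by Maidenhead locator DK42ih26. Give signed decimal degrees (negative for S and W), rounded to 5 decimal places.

12.32083, -111.30833

Field D=3, K=10: +3·20° lon, +10·10° lat → SW at lon -120°, lat 10°.
Square 4, 2: +4·2° lon, +2·1° lat → SW at lon -112°, lat 12°.
Subsquare i=8, h=7: +8·0.0833333° lon, +7·0.0416667° lat → SW at lon -111.333°, lat 12.2917°.
Extended square 2, 6: +2·0.00833333° lon, +6·0.00416667° lat → SW at lon -111.317°, lat 12.3167°.
Cell spans 0.00833333° lon × 0.00416667° lat. NE corner is SW corner plus one full cell.
latitude 12.32083, longitude -111.30833.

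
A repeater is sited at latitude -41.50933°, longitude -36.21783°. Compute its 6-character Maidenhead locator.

HE18vl

Offset from 180°W / 90°S: lon 143.7822°, lat 48.4907°.
Field: lon ⌊143.7822/20⌋ = 7 → H; lat ⌊48.4907/10⌋ = 4 → E.
Square: lon ⌊3.7822/2⌋ = 1; lat ⌊8.4907/1⌋ = 8.
Subsquare: lon ⌊1.7822/0.0833333⌋ = 21 → v; lat ⌊0.4907/0.0416667⌋ = 11 → l.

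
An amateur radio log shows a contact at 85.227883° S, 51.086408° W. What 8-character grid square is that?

GA44ks95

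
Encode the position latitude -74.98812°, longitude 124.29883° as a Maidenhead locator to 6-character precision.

PB25da

Offset from 180°W / 90°S: lon 304.2988°, lat 15.0119°.
Field: lon ⌊304.2988/20⌋ = 15 → P; lat ⌊15.0119/10⌋ = 1 → B.
Square: lon ⌊4.2988/2⌋ = 2; lat ⌊5.0119/1⌋ = 5.
Subsquare: lon ⌊0.2988/0.0833333⌋ = 3 → d; lat ⌊0.0119/0.0416667⌋ = 0 → a.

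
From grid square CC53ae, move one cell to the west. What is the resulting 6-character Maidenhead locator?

CC43xe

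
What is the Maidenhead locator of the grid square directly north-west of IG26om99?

IG26on80

Longitude extended square 9; −1 → 8.
Latitude extended square 9; +1 → 10, wraps to 0, carry into subsquare.
Latitude subsquare m = 12; +1 → 13 = n.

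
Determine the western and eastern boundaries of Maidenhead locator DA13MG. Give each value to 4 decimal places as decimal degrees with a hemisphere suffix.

117.0000° W, 116.9167° W

Field D=3, A=0: +3·20° lon, +0·10° lat → SW at lon -120°, lat -90°.
Square 1, 3: +1·2° lon, +3·1° lat → SW at lon -118°, lat -87°.
Subsquare m=12, g=6: +12·0.0833333° lon, +6·0.0416667° lat → SW at lon -117°, lat -86.75°.
Cell spans 0.0833333° lon × 0.0416667° lat.
west 117.0000° W, east 116.9167° W.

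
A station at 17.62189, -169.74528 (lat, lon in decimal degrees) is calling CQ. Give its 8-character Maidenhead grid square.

Offset from 180°W / 90°S: lon 10.25472°, lat 107.62189°.
Field (20°×10°, letters A–R): lon ⌊10.25472/20⌋ = 0 → A; lat ⌊107.62189/10⌋ = 10 → K.
Square (2°×1°, digits 0–9): lon ⌊10.25472/2⌋ = 5; lat ⌊7.62189/1⌋ = 7.
Subsquare (5′×2.5′, letters a–x): lon ⌊0.25472/0.0833333⌋ = 3 → d; lat ⌊0.62189/0.0416667⌋ = 14 → o.
Extended square (30″×15″, digits 0–9): lon ⌊0.00472/0.00833333⌋ = 0; lat ⌊0.03856/0.00416667⌋ = 9.

AK57do09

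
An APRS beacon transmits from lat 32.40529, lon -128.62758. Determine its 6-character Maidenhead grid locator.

Offset from 180°W / 90°S: lon 51.3724°, lat 122.4053°.
Field: 51.3724/20 → 2 → C, 122.4053/10 → 12 → M; chars CM.
Square: 11.3724/2 → 5, 2.4053/1 → 2; chars 52.
Subsquare: 1.3724/0.0833333 → 16 → q, 0.4053/0.0416667 → 9 → j; chars qj.

CM52qj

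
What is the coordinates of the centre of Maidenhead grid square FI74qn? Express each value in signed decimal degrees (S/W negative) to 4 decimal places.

-5.4375, -64.6250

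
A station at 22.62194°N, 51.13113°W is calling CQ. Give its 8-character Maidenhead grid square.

GL42ko49

Add 180° to longitude and 90° to latitude: 128.86887, 112.62194.
Field: 128.86887/20 → 6 → G, 112.62194/10 → 11 → L; chars GL.
Square: 8.86887/2 → 4, 2.62194/1 → 2; chars 42.
Subsquare: 0.86887/0.0833333 → 10 → k, 0.62194/0.0416667 → 14 → o; chars ko.
Extended square: 0.03554/0.00833333 → 4, 0.03861/0.00416667 → 9; chars 49.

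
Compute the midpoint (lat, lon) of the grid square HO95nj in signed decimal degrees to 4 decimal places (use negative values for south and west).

Field H=7, O=14: +7·20° lon, +14·10° lat → SW at lon -40°, lat 50°.
Square 9, 5: +9·2° lon, +5·1° lat → SW at lon -22°, lat 55°.
Subsquare n=13, j=9: +13·0.0833333° lon, +9·0.0416667° lat → SW at lon -20.9167°, lat 55.375°.
Cell spans 0.0833333° lon × 0.0416667° lat. Centre is SW corner plus half of each.
latitude 55.3958, longitude -20.8750.

55.3958, -20.8750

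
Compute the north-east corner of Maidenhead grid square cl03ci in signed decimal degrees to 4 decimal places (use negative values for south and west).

Field C=2, L=11: +2·20° lon, +11·10° lat → SW at lon -140°, lat 20°.
Square 0, 3: +0·2° lon, +3·1° lat → SW at lon -140°, lat 23°.
Subsquare c=2, i=8: +2·0.0833333° lon, +8·0.0416667° lat → SW at lon -139.833°, lat 23.3333°.
Cell spans 0.0833333° lon × 0.0416667° lat. NE corner is SW corner plus one full cell.
latitude 23.3750, longitude -139.7500.

23.3750, -139.7500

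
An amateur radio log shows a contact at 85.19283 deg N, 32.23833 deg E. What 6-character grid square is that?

KR65ce

Shift to the Maidenhead origin (180°W, 90°S): lon 212.2383, lat 175.1928.
Field: lon ⌊212.2383/20⌋ = 10 → K; lat ⌊175.1928/10⌋ = 17 → R.
Square: lon ⌊12.2383/2⌋ = 6; lat ⌊5.1928/1⌋ = 5.
Subsquare: lon ⌊0.2383/0.0833333⌋ = 2 → c; lat ⌊0.1928/0.0416667⌋ = 4 → e.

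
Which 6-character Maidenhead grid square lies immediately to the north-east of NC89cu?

NC89dv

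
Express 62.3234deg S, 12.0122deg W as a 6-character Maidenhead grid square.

IC37xq

Add 180° to longitude and 90° to latitude: 167.9878, 27.6766.
Field (20°×10°, letters A–R): lon ⌊167.9878/20⌋ = 8 → I; lat ⌊27.6766/10⌋ = 2 → C.
Square (2°×1°, digits 0–9): lon ⌊7.9878/2⌋ = 3; lat ⌊7.6766/1⌋ = 7.
Subsquare (5′×2.5′, letters a–x): lon ⌊1.9878/0.0833333⌋ = 23 → x; lat ⌊0.6766/0.0416667⌋ = 16 → q.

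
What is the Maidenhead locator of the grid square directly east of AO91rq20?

Longitude extended square 2; +1 → 3.
The latitude characters are unchanged.

AO91rq30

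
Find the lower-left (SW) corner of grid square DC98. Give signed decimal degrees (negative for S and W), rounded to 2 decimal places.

Field D=3, C=2: +3·20° lon, +2·10° lat → SW at lon -120°, lat -70°.
Square 9, 8: +9·2° lon, +8·1° lat → SW at lon -102°, lat -62°.
latitude -62.00, longitude -102.00.

-62.00, -102.00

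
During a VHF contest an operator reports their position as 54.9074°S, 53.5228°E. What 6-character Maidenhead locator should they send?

LD65sc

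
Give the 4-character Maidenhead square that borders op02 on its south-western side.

Longitude square 0; −1 → -1, wraps to 9, carry into field.
Longitude field O = 14; −1 → 13 = N.
Latitude square 2; −1 → 1.

NP91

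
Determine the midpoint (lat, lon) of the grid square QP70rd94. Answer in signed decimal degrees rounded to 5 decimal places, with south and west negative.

Field Q=16, P=15: +16·20° lon, +15·10° lat → SW at lon 140°, lat 60°.
Square 7, 0: +7·2° lon, +0·1° lat → SW at lon 154°, lat 60°.
Subsquare r=17, d=3: +17·0.0833333° lon, +3·0.0416667° lat → SW at lon 155.417°, lat 60.125°.
Extended square 9, 4: +9·0.00833333° lon, +4·0.00416667° lat → SW at lon 155.492°, lat 60.1417°.
Cell spans 0.00833333° lon × 0.00416667° lat. Centre is SW corner plus half of each.
latitude 60.14375, longitude 155.49583.

60.14375, 155.49583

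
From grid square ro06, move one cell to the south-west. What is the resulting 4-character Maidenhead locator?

QO95

Longitude square 0; −1 → -1, wraps to 9, carry into field.
Longitude field R = 17; −1 → 16 = Q.
Latitude square 6; −1 → 5.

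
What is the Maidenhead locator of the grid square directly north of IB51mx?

IB52ma

Latitude subsquare x = 23; +1 → 24, wraps to 0 = a, carry into square.
Latitude square 1; +1 → 2.
The longitude characters are unchanged.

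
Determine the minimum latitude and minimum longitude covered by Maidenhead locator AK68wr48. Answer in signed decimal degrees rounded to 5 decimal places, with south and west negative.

18.74167, -166.13333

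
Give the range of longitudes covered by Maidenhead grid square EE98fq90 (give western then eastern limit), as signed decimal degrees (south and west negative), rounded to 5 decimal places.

-81.50833, -81.50000

Field E=4, E=4: +4·20° lon, +4·10° lat → SW at lon -100°, lat -50°.
Square 9, 8: +9·2° lon, +8·1° lat → SW at lon -82°, lat -42°.
Subsquare f=5, q=16: +5·0.0833333° lon, +16·0.0416667° lat → SW at lon -81.5833°, lat -41.3333°.
Extended square 9, 0: +9·0.00833333° lon, +0·0.00416667° lat → SW at lon -81.5083°, lat -41.3333°.
Cell spans 0.00833333° lon × 0.00416667° lat.
west -81.50833, east -81.50000.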